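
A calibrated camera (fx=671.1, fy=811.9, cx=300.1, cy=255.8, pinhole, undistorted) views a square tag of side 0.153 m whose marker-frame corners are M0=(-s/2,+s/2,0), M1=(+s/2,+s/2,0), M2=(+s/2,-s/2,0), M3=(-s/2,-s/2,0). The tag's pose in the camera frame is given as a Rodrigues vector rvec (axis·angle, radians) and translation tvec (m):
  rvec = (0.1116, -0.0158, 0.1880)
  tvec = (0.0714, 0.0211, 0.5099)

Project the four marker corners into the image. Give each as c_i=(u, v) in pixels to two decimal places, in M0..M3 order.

Intrinsics K: fx=671.1, fy=811.9, cx=300.1, cy=255.8
Marker side s = 0.153 m; corners in marker frame (Z=0):
  M0 = (-0.0765, +0.0765, 0)
  M1 = (+0.0765, +0.0765, 0)
  M2 = (+0.0765, -0.0765, 0)
  M3 = (-0.0765, -0.0765, 0)
rvec = (0.1116, -0.0158, 0.1880), |rvec| = θ = 0.21920 rad = 12.559°
Rodrigues: sinθ=0.21745, 1−cosθ=0.02393; R = I + sinθ·[k]× + (1−cosθ)·[k]×²:
    [+0.98227 -0.18738 -0.00523]
    [+0.18562 +0.97620 -0.11219]
    [+0.02612 +0.10923 +0.99367]
t = (0.0714, 0.0211, 0.5099) m
M0: Pc = R·M0+t = (-0.01808, +0.08158, +0.51626); u = 671.1·(-0.01808)/0.51626 + 300.1 = 276.5995, v = 811.9·(+0.08158)/0.51626 + 255.8 = 384.0965
M1: Pc = R·M1+t = (+0.13221, +0.10998, +0.52025); u = 671.1·(+0.13221)/0.52025 + 300.1 = 470.6434, v = 811.9·(+0.10998)/0.52025 + 255.8 = 427.4312
M2: Pc = R·M2+t = (+0.16088, -0.03938, +0.50354); u = 671.1·(+0.16088)/0.50354 + 300.1 = 514.5118, v = 811.9·(-0.03938)/0.50354 + 255.8 = 192.3061
M3: Pc = R·M3+t = (+0.01059, -0.06778, +0.49955); u = 671.1·(+0.01059)/0.49955 + 300.1 = 314.3272, v = 811.9·(-0.06778)/0.49955 + 255.8 = 145.6404

c0=(276.60, 384.10) c1=(470.64, 427.43) c2=(514.51, 192.31) c3=(314.33, 145.64)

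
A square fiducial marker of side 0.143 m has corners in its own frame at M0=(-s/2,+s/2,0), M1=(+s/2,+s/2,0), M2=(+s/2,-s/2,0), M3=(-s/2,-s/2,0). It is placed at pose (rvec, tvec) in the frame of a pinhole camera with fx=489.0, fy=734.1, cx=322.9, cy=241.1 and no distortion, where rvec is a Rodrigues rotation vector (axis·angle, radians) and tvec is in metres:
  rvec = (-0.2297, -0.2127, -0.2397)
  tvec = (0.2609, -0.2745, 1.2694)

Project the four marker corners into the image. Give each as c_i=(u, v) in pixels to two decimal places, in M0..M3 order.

c0=(406.39, 127.34) c1=(456.38, 113.05) c2=(439.61, 39.51) c3=(390.30, 51.53)

Intrinsics K: fx=489.0, fy=734.1, cx=322.9, cy=241.1
Marker side s = 0.143 m; corners in marker frame (Z=0):
  M0 = (-0.0715, +0.0715, 0)
  M1 = (+0.0715, +0.0715, 0)
  M2 = (+0.0715, -0.0715, 0)
  M3 = (-0.0715, -0.0715, 0)
rvec = (-0.2297, -0.2127, -0.2397), |rvec| = θ = 0.39428 rad = 22.591°
Rodrigues: sinθ=0.38415, 1−cosθ=0.07673; R = I + sinθ·[k]× + (1−cosθ)·[k]×²:
    [+0.94931 +0.25765 -0.18006]
    [-0.20942 +0.94560 +0.24896]
    [+0.23441 -0.19863 +0.95163]
t = (0.2609, -0.2745, 1.2694) m
M0: Pc = R·M0+t = (+0.21145, -0.19192, +1.23844); u = 489.0·(+0.21145)/1.23844 + 322.9 = 406.3900, v = 734.1·(-0.19192)/1.23844 + 241.1 = 127.3395
M1: Pc = R·M1+t = (+0.34720, -0.22186, +1.27196); u = 489.0·(+0.34720)/1.27196 + 322.9 = 456.3791, v = 734.1·(-0.22186)/1.27196 + 241.1 = 113.0534
M2: Pc = R·M2+t = (+0.31035, -0.35708, +1.30036); u = 489.0·(+0.31035)/1.30036 + 322.9 = 439.6083, v = 734.1·(-0.35708)/1.30036 + 241.1 = 39.5134
M3: Pc = R·M3+t = (+0.17460, -0.32714, +1.26684); u = 489.0·(+0.17460)/1.26684 + 322.9 = 390.2962, v = 734.1·(-0.32714)/1.26684 + 241.1 = 51.5333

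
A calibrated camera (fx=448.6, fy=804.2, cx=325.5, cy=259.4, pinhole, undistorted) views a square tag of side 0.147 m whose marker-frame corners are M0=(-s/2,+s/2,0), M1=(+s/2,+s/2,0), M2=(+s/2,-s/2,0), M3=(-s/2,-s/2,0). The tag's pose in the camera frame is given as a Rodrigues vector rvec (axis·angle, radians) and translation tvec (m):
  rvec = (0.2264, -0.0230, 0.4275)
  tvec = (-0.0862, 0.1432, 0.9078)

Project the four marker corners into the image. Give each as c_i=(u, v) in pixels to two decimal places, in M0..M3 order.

Intrinsics K: fx=448.6, fy=804.2, cx=325.5, cy=259.4
Marker side s = 0.147 m; corners in marker frame (Z=0):
  M0 = (-0.0735, +0.0735, 0)
  M1 = (+0.0735, +0.0735, 0)
  M2 = (+0.0735, -0.0735, 0)
  M3 = (-0.0735, -0.0735, 0)
rvec = (0.2264, -0.0230, 0.4275), |rvec| = θ = 0.48430 rad = 27.748°
Rodrigues: sinθ=0.46559, 1−cosθ=0.11500; R = I + sinθ·[k]× + (1−cosθ)·[k]×²:
    [+0.91013 -0.41354 +0.02534]
    [+0.40843 +0.88526 -0.22247]
    [+0.06957 +0.21283 +0.97461]
t = (-0.0862, 0.1432, 0.9078) m
M0: Pc = R·M0+t = (-0.18349, +0.17825, +0.91833); u = 448.6·(-0.18349)/0.91833 + 325.5 = 235.8661, v = 804.2·(+0.17825)/0.91833 + 259.4 = 415.4946
M1: Pc = R·M1+t = (-0.04970, +0.23829, +0.92856); u = 448.6·(-0.04970)/0.92856 + 325.5 = 301.4891, v = 804.2·(+0.23829)/0.92856 + 259.4 = 465.7741
M2: Pc = R·M2+t = (+0.01109, +0.10815, +0.89727); u = 448.6·(+0.01109)/0.89727 + 325.5 = 331.0445, v = 804.2·(+0.10815)/0.89727 + 259.4 = 356.3346
M3: Pc = R·M3+t = (-0.12270, +0.04811, +0.88704); u = 448.6·(-0.12270)/0.88704 + 325.5 = 263.4476, v = 804.2·(+0.04811)/0.88704 + 259.4 = 303.0201

c0=(235.87, 415.49) c1=(301.49, 465.77) c2=(331.04, 356.33) c3=(263.45, 303.02)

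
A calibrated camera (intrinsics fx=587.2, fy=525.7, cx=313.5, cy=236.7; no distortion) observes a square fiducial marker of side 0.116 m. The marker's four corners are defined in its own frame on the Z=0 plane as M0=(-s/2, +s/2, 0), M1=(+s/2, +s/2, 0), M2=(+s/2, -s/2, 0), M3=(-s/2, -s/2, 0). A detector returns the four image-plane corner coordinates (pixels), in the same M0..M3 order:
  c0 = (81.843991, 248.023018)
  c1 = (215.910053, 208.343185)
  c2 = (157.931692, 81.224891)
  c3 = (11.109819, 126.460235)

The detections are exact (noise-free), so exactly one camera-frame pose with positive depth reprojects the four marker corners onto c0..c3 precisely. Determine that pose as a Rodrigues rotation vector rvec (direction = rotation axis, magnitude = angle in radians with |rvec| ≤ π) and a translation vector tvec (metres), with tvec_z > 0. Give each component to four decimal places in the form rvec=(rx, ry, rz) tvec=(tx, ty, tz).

rvec=(0.3908, -0.0155, -0.3195) tvec=(-0.1513, -0.0584, 0.4542)

Intrinsics K: fx=587.2, fy=525.7, cx=313.5, cy=236.7
Marker side s = 0.116 m; corners in marker frame (Z=0):
  M0 = (-0.0580, +0.0580, 0)
  M1 = (+0.0580, +0.0580, 0)
  M2 = (+0.0580, -0.0580, 0)
  M3 = (-0.0580, -0.0580, 0)
Detected image corners:
  c0 = (81.843991, 248.023018) px
  c1 = (215.910053, 208.343185) px
  c2 = (157.931692, 81.224891) px
  c3 = (11.109819, 126.460235) px
Planar DLT: solve 8×8 A·h = b for H (H[2,2]=1):
  H  [+1196.18947 +651.94019 +117.83238]
  H  [-381.77390 +1209.49322 +169.12990]
  H  [-0.10187 +0.82966 +1.00000]
B = K⁻¹H; ‖b₁‖=2.201730, ‖b₂‖=2.201730; λ = 2/(‖b₁‖+‖b₂‖) = 0.454188, sign → tz>0 ⇒ λ=+0.454188
r₁ = λ·B[:,0] = (+0.94993,-0.30901,-0.04627); r₂ = λ·B[:,1] = (+0.30308,+0.87530,+0.37682)
r₃ = r₁×r₂ = (-0.07594,-0.37198,+0.92513); SVD([r₁ r₂ r₃]) → R = UVᵀ:
  R  [+0.94993 +0.30308 -0.07594]
  R  [-0.30901 +0.87530 -0.37198]
  R  [-0.04627 +0.37682 +0.92513]
t = (-0.15135, -0.05838, +0.45419) m
tr R = 2.750362; θ = arccos((tr R − 1)/2) = 0.504987 rad = 28.934°
axis k = ((R−Rᵀ)₃₂, (R−Rᵀ)₁₃, (R−Rᵀ)₂₁) / (2 sinθ) = (+0.773878, -0.030663, -0.632592)
rvec = θ·k = (+0.390798, -0.015485, -0.319450)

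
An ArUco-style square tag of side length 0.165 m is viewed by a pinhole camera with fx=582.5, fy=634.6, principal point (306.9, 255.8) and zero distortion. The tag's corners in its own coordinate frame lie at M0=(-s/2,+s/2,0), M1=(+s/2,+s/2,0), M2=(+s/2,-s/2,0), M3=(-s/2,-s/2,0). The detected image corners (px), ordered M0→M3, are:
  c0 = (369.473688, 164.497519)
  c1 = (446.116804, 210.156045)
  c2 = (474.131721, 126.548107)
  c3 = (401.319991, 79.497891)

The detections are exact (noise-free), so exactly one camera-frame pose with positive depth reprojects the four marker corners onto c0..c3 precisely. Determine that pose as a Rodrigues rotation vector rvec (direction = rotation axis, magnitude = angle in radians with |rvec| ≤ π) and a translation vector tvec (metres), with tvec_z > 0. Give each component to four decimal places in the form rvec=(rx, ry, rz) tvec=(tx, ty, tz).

rvec=(-0.1850, -0.2880, 0.4237) tvec=(0.2129, -0.1857, 1.0617)

Intrinsics K: fx=582.5, fy=634.6, cx=306.9, cy=255.8
Marker side s = 0.165 m; corners in marker frame (Z=0):
  M0 = (-0.0825, +0.0825, 0)
  M1 = (+0.0825, +0.0825, 0)
  M2 = (+0.0825, -0.0825, 0)
  M3 = (-0.0825, -0.0825, 0)
Detected image corners:
  c0 = (369.473688, 164.497519) px
  c1 = (446.116804, 210.156045) px
  c2 = (474.131721, 126.548107) px
  c3 = (401.319991, 79.497891) px
Planar DLT: solve 8×8 A·h = b for H (H[2,2]=1):
  H  [+546.53921 -274.95895 +423.71877]
  H  [+313.24342 +478.65303 +144.82804]
  H  [+0.22201 -0.22181 +1.00000]
B = K⁻¹H; ‖b₁‖=0.941872, ‖b₂‖=0.941872; λ = 2/(‖b₁‖+‖b₂‖) = 1.061715, sign → tz>0 ⇒ λ=+1.061715
r₁ = λ·B[:,0] = (+0.87198,+0.42906,+0.23571); r₂ = λ·B[:,1] = (-0.37709,+0.89574,-0.23550)
r₃ = r₁×r₂ = (-0.31218,+0.11647,+0.94286); SVD([r₁ r₂ r₃]) → R = UVᵀ:
  R  [+0.87198 -0.37709 -0.31218]
  R  [+0.42906 +0.89574 +0.11647]
  R  [+0.23571 -0.23550 +0.94286]
t = (+0.21292, -0.18566, +1.06172) m
tr R = 2.710573; θ = arccos((tr R − 1)/2) = 0.544693 rad = 31.209°
axis k = ((R−Rᵀ)₃₂, (R−Rᵀ)₁₃, (R−Rᵀ)₂₁) / (2 sinθ) = (-0.339639, -0.528699, +0.777896)
rvec = θ·k = (-0.184999, -0.287978, +0.423715)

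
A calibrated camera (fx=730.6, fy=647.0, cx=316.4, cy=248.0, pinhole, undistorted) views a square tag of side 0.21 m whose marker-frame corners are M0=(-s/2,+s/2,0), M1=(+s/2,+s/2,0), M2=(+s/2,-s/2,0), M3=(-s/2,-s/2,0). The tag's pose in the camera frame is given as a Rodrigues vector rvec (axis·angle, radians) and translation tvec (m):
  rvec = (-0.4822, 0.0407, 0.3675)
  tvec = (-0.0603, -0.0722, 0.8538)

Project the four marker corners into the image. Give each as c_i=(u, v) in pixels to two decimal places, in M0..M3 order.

c0=(142.13, 231.30) c1=(316.85, 288.21) c2=(378.13, 158.17) c3=(219.57, 110.80)

Intrinsics K: fx=730.6, fy=647.0, cx=316.4, cy=248.0
Marker side s = 0.21 m; corners in marker frame (Z=0):
  M0 = (-0.1050, +0.1050, 0)
  M1 = (+0.1050, +0.1050, 0)
  M2 = (+0.1050, -0.1050, 0)
  M3 = (-0.1050, -0.1050, 0)
rvec = (-0.4822, 0.0407, 0.3675), |rvec| = θ = 0.60764 rad = 34.815°
Rodrigues: sinθ=0.57093, 1−cosθ=0.17900; R = I + sinθ·[k]× + (1−cosθ)·[k]×²:
    [+0.93372 -0.35481 -0.04767]
    [+0.33578 +0.82180 +0.46032]
    [-0.12415 -0.44582 +0.88647]
t = (-0.0603, -0.0722, 0.8538) m
M0: Pc = R·M0+t = (-0.19560, -0.02117, +0.82003); u = 730.6·(-0.19560)/0.82003 + 316.4 = 142.1340, v = 647.0·(-0.02117)/0.82003 + 248.0 = 231.2981
M1: Pc = R·M1+t = (+0.00049, +0.04935, +0.79395); u = 730.6·(+0.00049)/0.79395 + 316.4 = 316.8466, v = 647.0·(+0.04935)/0.79395 + 248.0 = 288.2127
M2: Pc = R·M2+t = (+0.07500, -0.12323, +0.88757); u = 730.6·(+0.07500)/0.88757 + 316.4 = 378.1324, v = 647.0·(-0.12323)/0.88757 + 248.0 = 158.1700
M3: Pc = R·M3+t = (-0.12109, -0.19375, +0.91365); u = 730.6·(-0.12109)/0.91365 + 316.4 = 219.5738, v = 647.0·(-0.19375)/0.91365 + 248.0 = 110.7984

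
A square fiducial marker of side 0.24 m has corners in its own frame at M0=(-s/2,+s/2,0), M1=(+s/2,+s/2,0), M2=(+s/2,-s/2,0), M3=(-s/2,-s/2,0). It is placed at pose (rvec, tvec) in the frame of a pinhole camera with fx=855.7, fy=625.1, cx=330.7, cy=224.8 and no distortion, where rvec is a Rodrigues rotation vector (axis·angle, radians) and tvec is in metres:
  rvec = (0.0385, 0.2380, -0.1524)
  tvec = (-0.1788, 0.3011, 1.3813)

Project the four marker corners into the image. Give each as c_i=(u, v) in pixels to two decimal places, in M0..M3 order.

c0=(163.80, 418.29) c1=(302.30, 410.29) c2=(278.65, 301.22) c3=(140.63, 313.66)

Intrinsics K: fx=855.7, fy=625.1, cx=330.7, cy=224.8
Marker side s = 0.24 m; corners in marker frame (Z=0):
  M0 = (-0.1200, +0.1200, 0)
  M1 = (+0.1200, +0.1200, 0)
  M2 = (+0.1200, -0.1200, 0)
  M3 = (-0.1200, -0.1200, 0)
rvec = (0.0385, 0.2380, -0.1524), |rvec| = θ = 0.28522 rad = 16.342°
Rodrigues: sinθ=0.28137, 1−cosθ=0.04040; R = I + sinθ·[k]× + (1−cosθ)·[k]×²:
    [+0.96034 +0.15489 +0.23187]
    [-0.14579 +0.98773 -0.05599]
    [-0.23770 +0.01997 +0.97113]
t = (-0.1788, 0.3011, 1.3813) m
M0: Pc = R·M0+t = (-0.27545, +0.43712, +1.41222); u = 855.7·(-0.27545)/1.41222 + 330.7 = 163.7960, v = 625.1·(+0.43712)/1.41222 + 224.8 = 418.2863
M1: Pc = R·M1+t = (-0.04497, +0.40213, +1.35517); u = 855.7·(-0.04497)/1.35517 + 330.7 = 302.3028, v = 625.1·(+0.40213)/1.35517 + 224.8 = 410.2916
M2: Pc = R·M2+t = (-0.08215, +0.16508, +1.35038); u = 855.7·(-0.08215)/1.35038 + 330.7 = 278.6457, v = 625.1·(+0.16508)/1.35038 + 224.8 = 301.2155
M3: Pc = R·M3+t = (-0.31263, +0.20007, +1.40743); u = 855.7·(-0.31263)/1.40743 + 330.7 = 140.6262, v = 625.1·(+0.20007)/1.40743 + 224.8 = 313.6587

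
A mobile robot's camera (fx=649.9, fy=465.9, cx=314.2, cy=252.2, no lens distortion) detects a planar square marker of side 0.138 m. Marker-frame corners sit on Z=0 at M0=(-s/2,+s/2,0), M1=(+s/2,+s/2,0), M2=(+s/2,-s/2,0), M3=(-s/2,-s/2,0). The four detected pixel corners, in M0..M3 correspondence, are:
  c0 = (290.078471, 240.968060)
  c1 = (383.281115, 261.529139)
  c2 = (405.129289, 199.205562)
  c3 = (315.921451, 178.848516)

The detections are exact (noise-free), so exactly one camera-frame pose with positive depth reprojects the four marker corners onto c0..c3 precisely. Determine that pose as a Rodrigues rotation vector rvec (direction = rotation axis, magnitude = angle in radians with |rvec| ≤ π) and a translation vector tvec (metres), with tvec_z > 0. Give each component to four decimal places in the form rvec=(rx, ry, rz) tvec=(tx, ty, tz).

Intrinsics K: fx=649.9, fy=465.9, cx=314.2, cy=252.2
Marker side s = 0.138 m; corners in marker frame (Z=0):
  M0 = (-0.0690, +0.0690, 0)
  M1 = (+0.0690, +0.0690, 0)
  M2 = (+0.0690, -0.0690, 0)
  M3 = (-0.0690, -0.0690, 0)
Detected image corners:
  c0 = (290.078471, 240.968060) px
  c1 = (383.281115, 261.529139) px
  c2 = (405.129289, 199.205562) px
  c3 = (315.921451, 178.848516) px
Planar DLT: solve 8×8 A·h = b for H (H[2,2]=1):
  H  [+686.48306 -276.59928 +349.08127]
  H  [+164.57740 +385.28624 +219.55053]
  H  [+0.07422 -0.29799 +1.00000]
B = K⁻¹H; ‖b₁‖=1.069932, ‖b₂‖=1.069932; λ = 2/(‖b₁‖+‖b₂‖) = 0.934639, sign → tz>0 ⇒ λ=+0.934639
r₁ = λ·B[:,0] = (+0.95371,+0.29261,+0.06937); r₂ = λ·B[:,1] = (-0.26314,+0.92368,-0.27851)
r₃ = r₁×r₂ = (-0.14557,+0.24737,+0.95792); SVD([r₁ r₂ r₃]) → R = UVᵀ:
  R  [+0.95371 -0.26314 -0.14557]
  R  [+0.29261 +0.92368 +0.24737]
  R  [+0.06937 -0.27851 +0.95792]
t = (+0.05016, -0.06550, +0.93464) m
tr R = 2.835321; θ = arccos((tr R − 1)/2) = 0.408644 rad = 23.414°
axis k = ((R−Rᵀ)₃₂, (R−Rᵀ)₁₃, (R−Rᵀ)₂₁) / (2 sinθ) = (-0.661706, -0.270453, +0.699286)
rvec = θ·k = (-0.270402, -0.110519, +0.285759)

rvec=(-0.2704, -0.1105, 0.2858) tvec=(0.0502, -0.0655, 0.9346)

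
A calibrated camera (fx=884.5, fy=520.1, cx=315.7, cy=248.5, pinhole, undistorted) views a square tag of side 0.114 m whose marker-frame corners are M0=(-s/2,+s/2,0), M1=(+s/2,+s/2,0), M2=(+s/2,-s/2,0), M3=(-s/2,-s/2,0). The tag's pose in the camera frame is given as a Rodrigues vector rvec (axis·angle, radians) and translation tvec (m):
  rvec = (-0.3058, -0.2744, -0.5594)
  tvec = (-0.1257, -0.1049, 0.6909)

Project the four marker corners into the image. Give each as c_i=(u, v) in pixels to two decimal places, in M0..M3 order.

c0=(127.54, 223.33) c1=(255.34, 184.35) c2=(179.68, 120.35) c3=(52.09, 154.41)

Intrinsics K: fx=884.5, fy=520.1, cx=315.7, cy=248.5
Marker side s = 0.114 m; corners in marker frame (Z=0):
  M0 = (-0.0570, +0.0570, 0)
  M1 = (+0.0570, +0.0570, 0)
  M2 = (+0.0570, -0.0570, 0)
  M3 = (-0.0570, -0.0570, 0)
rvec = (-0.3058, -0.2744, -0.5594), |rvec| = θ = 0.69407 rad = 39.767°
Rodrigues: sinθ=0.63967, 1−cosθ=0.23135; R = I + sinθ·[k]× + (1−cosθ)·[k]×²:
    [+0.81356 +0.55585 -0.17074]
    [-0.47526 +0.80481 +0.35555]
    [+0.33505 -0.20811 +0.91893]
t = (-0.1257, -0.1049, 0.6909) m
M0: Pc = R·M0+t = (-0.14039, -0.03194, +0.65994); u = 884.5·(-0.14039)/0.65994 + 315.7 = 127.5402, v = 520.1·(-0.03194)/0.65994 + 248.5 = 223.3309
M1: Pc = R·M1+t = (-0.04764, -0.08612, +0.69814); u = 884.5·(-0.04764)/0.69814 + 315.7 = 255.3381, v = 520.1·(-0.08612)/0.69814 + 248.5 = 184.3452
M2: Pc = R·M2+t = (-0.11101, -0.17786, +0.72186); u = 884.5·(-0.11101)/0.72186 + 315.7 = 179.6776, v = 520.1·(-0.17786)/0.72186 + 248.5 = 120.3493
M3: Pc = R·M3+t = (-0.20376, -0.12368, +0.68366); u = 884.5·(-0.20376)/0.68366 + 315.7 = 52.0876, v = 520.1·(-0.12368)/0.68366 + 248.5 = 154.4068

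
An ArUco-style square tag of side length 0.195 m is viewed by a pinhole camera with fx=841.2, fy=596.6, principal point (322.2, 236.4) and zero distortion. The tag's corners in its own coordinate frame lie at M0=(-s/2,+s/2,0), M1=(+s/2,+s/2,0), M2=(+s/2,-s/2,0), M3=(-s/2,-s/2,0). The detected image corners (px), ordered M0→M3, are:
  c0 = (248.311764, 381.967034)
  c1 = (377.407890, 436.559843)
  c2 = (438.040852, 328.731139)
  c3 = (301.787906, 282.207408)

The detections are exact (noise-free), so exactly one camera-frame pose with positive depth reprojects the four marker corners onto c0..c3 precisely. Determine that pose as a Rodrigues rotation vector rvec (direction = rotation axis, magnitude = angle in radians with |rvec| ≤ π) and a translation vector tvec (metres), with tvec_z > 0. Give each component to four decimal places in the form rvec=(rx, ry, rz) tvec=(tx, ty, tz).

rvec=(0.0012, 0.4818, 0.3769) tvec=(0.0196, 0.2067, 1.0251)

Intrinsics K: fx=841.2, fy=596.6, cx=322.2, cy=236.4
Marker side s = 0.195 m; corners in marker frame (Z=0):
  M0 = (-0.0975, +0.0975, 0)
  M1 = (+0.0975, +0.0975, 0)
  M2 = (+0.0975, -0.0975, 0)
  M3 = (-0.0975, -0.0975, 0)
Detected image corners:
  c0 = (248.311764, 381.967034) px
  c1 = (377.407890, 436.559843) px
  c2 = (438.040852, 328.731139) px
  c3 = (301.787906, 282.207408) px
Planar DLT: solve 8×8 A·h = b for H (H[2,2]=1):
  H  [+529.66287 -262.10825 +338.29264]
  H  [+101.83745 +562.46787 +356.71939]
  H  [-0.44104 +0.08697 +1.00000]
B = K⁻¹H; ‖b₁‖=0.975489, ‖b₂‖=0.975489; λ = 2/(‖b₁‖+‖b₂‖) = 1.025127, sign → tz>0 ⇒ λ=+1.025127
r₁ = λ·B[:,0] = (+0.81864,+0.35413,-0.45212); r₂ = λ·B[:,1] = (-0.35357,+0.93115,+0.08915)
r₃ = r₁×r₂ = (+0.45256,+0.08687,+0.88749); SVD([r₁ r₂ r₃]) → R = UVᵀ:
  R  [+0.81864 -0.35357 +0.45256]
  R  [+0.35413 +0.93115 +0.08687]
  R  [-0.45212 +0.08915 +0.88749]
t = (+0.01961, +0.20674, +1.02513) m
tr R = 2.637287; θ = arccos((tr R − 1)/2) = 0.611751 rad = 35.051°
axis k = ((R−Rᵀ)₃₂, (R−Rᵀ)₁₃, (R−Rᵀ)₂₁) / (2 sinθ) = (+0.001991, +0.787634, +0.616140)
rvec = θ·k = (+0.001218, +0.481836, +0.376924)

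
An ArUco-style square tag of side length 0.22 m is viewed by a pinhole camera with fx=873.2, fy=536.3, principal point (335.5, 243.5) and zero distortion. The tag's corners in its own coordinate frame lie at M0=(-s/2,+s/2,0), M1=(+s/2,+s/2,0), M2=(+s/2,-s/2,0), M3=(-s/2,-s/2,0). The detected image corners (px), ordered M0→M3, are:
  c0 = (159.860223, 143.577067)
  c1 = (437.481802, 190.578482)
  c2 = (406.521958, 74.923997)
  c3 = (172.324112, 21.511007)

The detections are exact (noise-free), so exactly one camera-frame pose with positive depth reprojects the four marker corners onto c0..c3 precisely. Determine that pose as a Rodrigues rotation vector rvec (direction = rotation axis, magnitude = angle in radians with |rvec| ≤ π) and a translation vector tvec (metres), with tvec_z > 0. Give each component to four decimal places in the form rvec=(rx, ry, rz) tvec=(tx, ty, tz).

rvec=(-0.5853, -0.4631, 0.0715) tvec=(-0.0267, -0.1798, 0.6914)

Intrinsics K: fx=873.2, fy=536.3, cx=335.5, cy=243.5
Marker side s = 0.22 m; corners in marker frame (Z=0):
  M0 = (-0.1100, +0.1100, 0)
  M1 = (+0.1100, +0.1100, 0)
  M2 = (+0.1100, -0.1100, 0)
  M3 = (-0.1100, -0.1100, 0)
Detected image corners:
  c0 = (159.860223, 143.577067) px
  c1 = (437.481802, 190.578482) px
  c2 = (406.521958, 74.923997) px
  c3 = (172.324112, 21.511007) px
Planar DLT: solve 8×8 A·h = b for H (H[2,2]=1):
  H  [+1325.12549 -184.62604 +301.80532]
  H  [+291.90279 +454.06134 +104.06966]
  H  [+0.57984 -0.79224 +1.00000]
B = K⁻¹H; ‖b₁‖=1.446238, ‖b₂‖=1.446238; λ = 2/(‖b₁‖+‖b₂‖) = 0.691449, sign → tz>0 ⇒ λ=+0.691449
r₁ = λ·B[:,0] = (+0.89526,+0.19431,+0.40093); r₂ = λ·B[:,1] = (+0.06428,+0.83414,-0.54780)
r₃ = r₁×r₂ = (-0.44087,+0.51619,+0.73429); SVD([r₁ r₂ r₃]) → R = UVᵀ:
  R  [+0.89526 +0.06428 -0.44087]
  R  [+0.19431 +0.83414 +0.51619]
  R  [+0.40093 -0.54780 +0.73429]
t = (-0.02668, -0.17977, +0.69145) m
tr R = 2.463688; θ = arccos((tr R − 1)/2) = 0.749772 rad = 42.959°
axis k = ((R−Rᵀ)₃₂, (R−Rᵀ)₁₃, (R−Rᵀ)₂₁) / (2 sinθ) = (-0.780655, -0.617636, +0.095408)
rvec = θ·k = (-0.585313, -0.463086, +0.071534)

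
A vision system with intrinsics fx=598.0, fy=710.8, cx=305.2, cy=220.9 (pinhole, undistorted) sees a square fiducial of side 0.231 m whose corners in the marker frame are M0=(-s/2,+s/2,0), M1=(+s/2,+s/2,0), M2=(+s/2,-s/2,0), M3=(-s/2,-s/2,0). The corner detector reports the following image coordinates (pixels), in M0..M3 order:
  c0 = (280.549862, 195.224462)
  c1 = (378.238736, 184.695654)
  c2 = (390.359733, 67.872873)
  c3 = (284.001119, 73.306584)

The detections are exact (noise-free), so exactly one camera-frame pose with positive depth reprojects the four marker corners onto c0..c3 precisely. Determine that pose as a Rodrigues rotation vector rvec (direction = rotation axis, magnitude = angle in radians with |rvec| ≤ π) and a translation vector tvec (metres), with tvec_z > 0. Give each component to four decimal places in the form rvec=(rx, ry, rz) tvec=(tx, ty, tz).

Intrinsics K: fx=598.0, fy=710.8, cx=305.2, cy=220.9
Marker side s = 0.231 m; corners in marker frame (Z=0):
  M0 = (-0.1155, +0.1155, 0)
  M1 = (+0.1155, +0.1155, 0)
  M2 = (+0.1155, -0.1155, 0)
  M3 = (-0.1155, -0.1155, 0)
Detected image corners:
  c0 = (280.549862, 195.224462) px
  c1 = (378.238736, 184.695654) px
  c2 = (390.359733, 67.872873) px
  c3 = (284.001119, 73.306584) px
Planar DLT: solve 8×8 A·h = b for H (H[2,2]=1):
  H  [+510.96788 +93.79645 +334.35465]
  H  [-7.62420 +566.50295 +132.82456]
  H  [+0.21045 +0.38393 +1.00000]
B = K⁻¹H; ‖b₁‖=0.779857, ‖b₂‖=0.779857; λ = 2/(‖b₁‖+‖b₂‖) = 1.282287, sign → tz>0 ⇒ λ=+1.282287
r₁ = λ·B[:,0] = (+0.95794,-0.09762,+0.26985); r₂ = λ·B[:,1] = (-0.05013,+0.86898,+0.49231)
r₃ = r₁×r₂ = (-0.28255,-0.48513,+0.82753); SVD([r₁ r₂ r₃]) → R = UVᵀ:
  R  [+0.95794 -0.05013 -0.28255]
  R  [-0.09762 +0.86898 -0.48513]
  R  [+0.26985 +0.49231 +0.82753]
t = (+0.06252, -0.15889, +1.28229) m
tr R = 2.654452; θ = arccos((tr R − 1)/2) = 0.596644 rad = 34.185°
axis k = ((R−Rᵀ)₃₂, (R−Rᵀ)₁₃, (R−Rᵀ)₂₁) / (2 sinθ) = (+0.869808, -0.491577, -0.042258)
rvec = θ·k = (+0.518965, -0.293296, -0.025213)

rvec=(0.5190, -0.2933, -0.0252) tvec=(0.0625, -0.1589, 1.2823)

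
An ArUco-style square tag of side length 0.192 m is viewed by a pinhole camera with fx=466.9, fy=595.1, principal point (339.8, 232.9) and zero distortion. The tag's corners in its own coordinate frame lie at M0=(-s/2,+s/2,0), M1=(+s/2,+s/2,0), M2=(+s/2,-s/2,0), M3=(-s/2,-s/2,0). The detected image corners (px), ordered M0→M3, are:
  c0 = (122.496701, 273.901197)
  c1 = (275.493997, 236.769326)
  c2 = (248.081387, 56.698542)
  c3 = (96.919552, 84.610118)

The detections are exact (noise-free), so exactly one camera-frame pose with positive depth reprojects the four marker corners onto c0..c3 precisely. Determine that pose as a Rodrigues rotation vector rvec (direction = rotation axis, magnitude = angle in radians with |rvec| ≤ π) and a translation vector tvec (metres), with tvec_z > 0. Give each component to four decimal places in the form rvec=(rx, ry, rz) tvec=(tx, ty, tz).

Intrinsics K: fx=466.9, fy=595.1, cx=339.8, cy=232.9
Marker side s = 0.192 m; corners in marker frame (Z=0):
  M0 = (-0.0960, +0.0960, 0)
  M1 = (+0.0960, +0.0960, 0)
  M2 = (+0.0960, -0.0960, 0)
  M3 = (-0.0960, -0.0960, 0)
Detected image corners:
  c0 = (122.496701, 273.901197) px
  c1 = (275.493997, 236.769326) px
  c2 = (248.081387, 56.698542) px
  c3 = (96.919552, 84.610118) px
Planar DLT: solve 8×8 A·h = b for H (H[2,2]=1):
  H  [+836.90013 +118.61228 +187.37771]
  H  [-129.77086 +944.21810 +161.68745]
  H  [+0.24155 -0.10494 +1.00000]
B = K⁻¹H; ‖b₁‖=1.664234, ‖b₂‖=1.664234; λ = 2/(‖b₁‖+‖b₂‖) = 0.600877, sign → tz>0 ⇒ λ=+0.600877
r₁ = λ·B[:,0] = (+0.97142,-0.18783,+0.14514); r₂ = λ·B[:,1] = (+0.19854,+0.97806,-0.06306)
r₃ = r₁×r₂ = (-0.13011,+0.09007,+0.98740); SVD([r₁ r₂ r₃]) → R = UVᵀ:
  R  [+0.97142 +0.19854 -0.13011]
  R  [-0.18783 +0.97806 +0.09007]
  R  [+0.14514 -0.06306 +0.98740]
t = (-0.19616, -0.07190, +0.60088) m
tr R = 2.936880; θ = arccos((tr R − 1)/2) = 0.251903 rad = 14.433°
axis k = ((R−Rᵀ)₃₂, (R−Rᵀ)₁₃, (R−Rᵀ)₂₁) / (2 sinθ) = (-0.307181, -0.552170, -0.775079)
rvec = θ·k = (-0.077380, -0.139093, -0.195245)

rvec=(-0.0774, -0.1391, -0.1952) tvec=(-0.1962, -0.0719, 0.6009)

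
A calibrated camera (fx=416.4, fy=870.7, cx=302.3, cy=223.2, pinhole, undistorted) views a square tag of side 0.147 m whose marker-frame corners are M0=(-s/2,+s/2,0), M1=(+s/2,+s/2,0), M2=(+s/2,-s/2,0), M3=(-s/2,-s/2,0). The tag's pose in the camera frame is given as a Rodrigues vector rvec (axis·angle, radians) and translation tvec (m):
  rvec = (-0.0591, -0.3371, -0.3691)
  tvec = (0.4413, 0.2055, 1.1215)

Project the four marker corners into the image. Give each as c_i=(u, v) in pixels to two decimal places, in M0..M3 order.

Intrinsics K: fx=416.4, fy=870.7, cx=302.3, cy=223.2
Marker side s = 0.147 m; corners in marker frame (Z=0):
  M0 = (-0.0735, +0.0735, 0)
  M1 = (+0.0735, +0.0735, 0)
  M2 = (+0.0735, -0.0735, 0)
  M3 = (-0.0735, -0.0735, 0)
rvec = (-0.0591, -0.3371, -0.3691), |rvec| = θ = 0.50335 rad = 28.840°
Rodrigues: sinθ=0.48237, 1−cosθ=0.12403; R = I + sinθ·[k]× + (1−cosθ)·[k]×²:
    [+0.87768 +0.36346 -0.31237]
    [-0.34396 +0.93160 +0.11755]
    [+0.33372 +0.00427 +0.94266]
t = (0.4413, 0.2055, 1.1215) m
M0: Pc = R·M0+t = (+0.40351, +0.29925, +1.09729); u = 416.4·(+0.40351)/1.09729 + 302.3 = 455.4229, v = 870.7·(+0.29925)/1.09729 + 223.2 = 460.6586
M1: Pc = R·M1+t = (+0.53252, +0.24869, +1.14634); u = 416.4·(+0.53252)/1.14634 + 302.3 = 495.7352, v = 870.7·(+0.24869)/1.14634 + 223.2 = 412.0927
M2: Pc = R·M2+t = (+0.47909, +0.11175, +1.14571); u = 416.4·(+0.47909)/1.14571 + 302.3 = 476.4229, v = 870.7·(+0.11175)/1.14571 + 223.2 = 308.1232
M3: Pc = R·M3+t = (+0.35008, +0.16231, +1.09666); u = 416.4·(+0.35008)/1.09666 + 302.3 = 435.2236, v = 870.7·(+0.16231)/1.09666 + 223.2 = 352.0660

c0=(455.42, 460.66) c1=(495.74, 412.09) c2=(476.42, 308.12) c3=(435.22, 352.07)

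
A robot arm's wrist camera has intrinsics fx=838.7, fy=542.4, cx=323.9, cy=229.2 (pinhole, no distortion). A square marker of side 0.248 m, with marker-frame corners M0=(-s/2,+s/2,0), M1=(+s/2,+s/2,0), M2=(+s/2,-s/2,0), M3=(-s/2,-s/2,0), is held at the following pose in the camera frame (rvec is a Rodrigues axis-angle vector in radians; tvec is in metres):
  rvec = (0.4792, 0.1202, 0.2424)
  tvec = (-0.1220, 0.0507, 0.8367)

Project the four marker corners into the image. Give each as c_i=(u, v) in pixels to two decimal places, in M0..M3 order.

c0=(75.98, 304.49) c1=(297.91, 344.86) c2=(348.53, 212.45) c3=(92.78, 168.50)

Intrinsics K: fx=838.7, fy=542.4, cx=323.9, cy=229.2
Marker side s = 0.248 m; corners in marker frame (Z=0):
  M0 = (-0.1240, +0.1240, 0)
  M1 = (+0.1240, +0.1240, 0)
  M2 = (+0.1240, -0.1240, 0)
  M3 = (-0.1240, -0.1240, 0)
rvec = (0.4792, 0.1202, 0.2424), |rvec| = θ = 0.55031 rad = 31.530°
Rodrigues: sinθ=0.52295, 1−cosθ=0.14764; R = I + sinθ·[k]× + (1−cosθ)·[k]×²:
    [+0.96431 -0.20227 +0.17085]
    [+0.25843 +0.85941 -0.44117]
    [-0.05760 +0.46958 +0.88101]
t = (-0.1220, 0.0507, 0.8367) m
M0: Pc = R·M0+t = (-0.26666, +0.12522, +0.90207); u = 838.7·(-0.26666)/0.90207 + 323.9 = 75.9765, v = 542.4·(+0.12522)/0.90207 + 229.2 = 304.4935
M1: Pc = R·M1+t = (-0.02751, +0.18931, +0.88779); u = 838.7·(-0.02751)/0.88779 + 323.9 = 297.9142, v = 542.4·(+0.18931)/0.88779 + 229.2 = 344.8615
M2: Pc = R·M2+t = (+0.02266, -0.02382, +0.77133); u = 838.7·(+0.02266)/0.77133 + 323.9 = 348.5348, v = 542.4·(-0.02382)/0.77133 + 229.2 = 212.4489
M3: Pc = R·M3+t = (-0.21649, -0.08791, +0.78561); u = 838.7·(-0.21649)/0.78561 + 323.9 = 92.7776, v = 542.4·(-0.08791)/0.78561 + 229.2 = 168.5043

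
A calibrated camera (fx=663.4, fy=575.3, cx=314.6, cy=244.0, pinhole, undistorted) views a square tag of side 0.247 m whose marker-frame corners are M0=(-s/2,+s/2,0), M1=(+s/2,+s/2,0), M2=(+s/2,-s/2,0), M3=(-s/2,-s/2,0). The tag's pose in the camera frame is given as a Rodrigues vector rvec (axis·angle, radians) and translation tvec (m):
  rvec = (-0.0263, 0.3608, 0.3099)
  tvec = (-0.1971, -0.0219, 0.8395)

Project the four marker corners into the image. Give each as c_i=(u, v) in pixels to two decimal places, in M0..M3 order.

Intrinsics K: fx=663.4, fy=575.3, cx=314.6, cy=244.0
Marker side s = 0.247 m; corners in marker frame (Z=0):
  M0 = (-0.1235, +0.1235, 0)
  M1 = (+0.1235, +0.1235, 0)
  M2 = (+0.1235, -0.1235, 0)
  M3 = (-0.1235, -0.1235, 0)
rvec = (-0.0263, 0.3608, 0.3099), |rvec| = θ = 0.47635 rad = 27.293°
Rodrigues: sinθ=0.45854, 1−cosθ=0.11132; R = I + sinθ·[k]× + (1−cosθ)·[k]×²:
    [+0.88902 -0.30297 +0.34331]
    [+0.29366 +0.95254 +0.08017]
    [-0.35131 +0.02954 +0.93579]
t = (-0.1971, -0.0219, 0.8395) m
M0: Pc = R·M0+t = (-0.34431, +0.05947, +0.88653); u = 663.4·(-0.34431)/0.88653 + 314.6 = 56.9505, v = 575.3·(+0.05947)/0.88653 + 244.0 = 282.5935
M1: Pc = R·M1+t = (-0.12472, +0.13201, +0.79976); u = 663.4·(-0.12472)/0.79976 + 314.6 = 211.1425, v = 575.3·(+0.13201)/0.79976 + 244.0 = 338.9569
M2: Pc = R·M2+t = (-0.04989, -0.10327, +0.79247); u = 663.4·(-0.04989)/0.79247 + 314.6 = 272.8353, v = 575.3·(-0.10327)/0.79247 + 244.0 = 169.0281
M3: Pc = R·M3+t = (-0.26948, -0.17581, +0.87924); u = 663.4·(-0.26948)/0.87924 + 314.6 = 111.2752, v = 575.3·(-0.17581)/0.87924 + 244.0 = 128.9675

c0=(56.95, 282.59) c1=(211.14, 338.96) c2=(272.84, 169.03) c3=(111.28, 128.97)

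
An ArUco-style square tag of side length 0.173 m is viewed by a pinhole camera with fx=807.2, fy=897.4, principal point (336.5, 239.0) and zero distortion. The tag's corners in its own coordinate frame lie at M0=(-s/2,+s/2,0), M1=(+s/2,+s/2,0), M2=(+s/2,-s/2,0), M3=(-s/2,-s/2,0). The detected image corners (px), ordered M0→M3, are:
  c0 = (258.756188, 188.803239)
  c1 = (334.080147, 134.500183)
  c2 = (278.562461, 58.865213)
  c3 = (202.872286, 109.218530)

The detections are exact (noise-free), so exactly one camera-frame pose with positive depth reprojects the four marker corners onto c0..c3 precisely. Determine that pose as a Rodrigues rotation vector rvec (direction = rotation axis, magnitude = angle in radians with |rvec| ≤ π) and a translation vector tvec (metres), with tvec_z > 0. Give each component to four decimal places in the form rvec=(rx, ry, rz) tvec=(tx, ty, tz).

Intrinsics K: fx=807.2, fy=897.4, cx=336.5, cy=239.0
Marker side s = 0.173 m; corners in marker frame (Z=0):
  M0 = (-0.0865, +0.0865, 0)
  M1 = (+0.0865, +0.0865, 0)
  M2 = (+0.0865, -0.0865, 0)
  M3 = (-0.0865, -0.0865, 0)
Detected image corners:
  c0 = (258.756188, 188.803239) px
  c1 = (334.080147, 134.500183) px
  c2 = (278.562461, 58.865213) px
  c3 = (202.872286, 109.218530) px
Planar DLT: solve 8×8 A·h = b for H (H[2,2]=1):
  H  [+492.62149 +288.05669 +268.94654]
  H  [-276.66530 +432.90169 +121.94998]
  H  [+0.20908 -0.12620 +1.00000]
B = K⁻¹H; ‖b₁‖=0.670713, ‖b₂‖=0.670713; λ = 2/(‖b₁‖+‖b₂‖) = 1.490952, sign → tz>0 ⇒ λ=+1.490952
r₁ = λ·B[:,0] = (+0.77995,-0.54268,+0.31173); r₂ = λ·B[:,1] = (+0.61050,+0.76934,-0.18816)
r₃ = r₁×r₂ = (-0.13772,+0.33707,+0.93135); SVD([r₁ r₂ r₃]) → R = UVᵀ:
  R  [+0.77995 +0.61050 -0.13772]
  R  [-0.54268 +0.76934 +0.33707]
  R  [+0.31173 -0.18816 +0.93135]
t = (-0.12478, -0.19447, +1.49095) m
tr R = 2.480645; θ = arccos((tr R − 1)/2) = 0.737247 rad = 42.241°
axis k = ((R−Rᵀ)₃₂, (R−Rᵀ)₁₃, (R−Rᵀ)₂₁) / (2 sinθ) = (-0.390652, -0.334286, -0.857697)
rvec = θ·k = (-0.288007, -0.246451, -0.632334)

rvec=(-0.2880, -0.2465, -0.6323) tvec=(-0.1248, -0.1945, 1.4910)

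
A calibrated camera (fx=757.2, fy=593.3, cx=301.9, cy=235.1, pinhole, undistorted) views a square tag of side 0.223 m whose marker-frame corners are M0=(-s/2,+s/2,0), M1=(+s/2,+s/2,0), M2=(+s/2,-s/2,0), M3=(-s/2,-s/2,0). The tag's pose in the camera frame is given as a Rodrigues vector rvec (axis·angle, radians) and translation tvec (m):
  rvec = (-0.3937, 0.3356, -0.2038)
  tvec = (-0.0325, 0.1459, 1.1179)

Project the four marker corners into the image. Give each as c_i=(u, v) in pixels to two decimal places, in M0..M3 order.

Intrinsics K: fx=757.2, fy=593.3, cx=301.9, cy=235.1
Marker side s = 0.223 m; corners in marker frame (Z=0):
  M0 = (-0.1115, +0.1115, 0)
  M1 = (+0.1115, +0.1115, 0)
  M2 = (+0.1115, -0.1115, 0)
  M3 = (-0.1115, -0.1115, 0)
rvec = (-0.3937, 0.3356, -0.2038), |rvec| = θ = 0.55602 rad = 31.858°
Rodrigues: sinθ=0.52781, 1−cosθ=0.15064; R = I + sinθ·[k]× + (1−cosθ)·[k]×²:
    [+0.92488 +0.12908 +0.35767]
    [-0.25784 +0.90424 +0.34040]
    [-0.27948 -0.40705 +0.86960]
t = (-0.0325, 0.1459, 1.1179) m
M0: Pc = R·M0+t = (-0.12123, +0.27547, +1.10368); u = 757.2·(-0.12123)/1.10368 + 301.9 = 218.7262, v = 593.3·(+0.27547)/1.10368 + 235.1 = 383.1845
M1: Pc = R·M1+t = (+0.08502, +0.21797, +1.04135); u = 757.2·(+0.08502)/1.04135 + 301.9 = 363.7187, v = 593.3·(+0.21797)/1.04135 + 235.1 = 359.2883
M2: Pc = R·M2+t = (+0.05623, +0.01633, +1.13212); u = 757.2·(+0.05623)/1.13212 + 301.9 = 339.5097, v = 593.3·(+0.01633)/1.13212 + 235.1 = 243.6571
M3: Pc = R·M3+t = (-0.15002, +0.07383, +1.19445); u = 757.2·(-0.15002)/1.19445 + 301.9 = 206.7991, v = 593.3·(+0.07383)/1.19445 + 235.1 = 271.7706

c0=(218.73, 383.18) c1=(363.72, 359.29) c2=(339.51, 243.66) c3=(206.80, 271.77)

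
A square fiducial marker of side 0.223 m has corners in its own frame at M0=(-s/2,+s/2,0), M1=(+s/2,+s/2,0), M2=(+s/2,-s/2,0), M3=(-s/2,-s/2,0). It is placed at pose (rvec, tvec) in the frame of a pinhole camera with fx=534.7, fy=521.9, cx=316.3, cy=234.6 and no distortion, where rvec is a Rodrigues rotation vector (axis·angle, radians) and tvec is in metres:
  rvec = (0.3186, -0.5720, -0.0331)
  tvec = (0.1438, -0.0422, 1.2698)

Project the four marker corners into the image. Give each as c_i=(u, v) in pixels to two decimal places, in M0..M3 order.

c0=(335.02, 266.88) c1=(407.06, 253.96) c2=(417.09, 169.52) c3=(341.89, 174.76)

Intrinsics K: fx=534.7, fy=521.9, cx=316.3, cy=234.6
Marker side s = 0.223 m; corners in marker frame (Z=0):
  M0 = (-0.1115, +0.1115, 0)
  M1 = (+0.1115, +0.1115, 0)
  M2 = (+0.1115, -0.1115, 0)
  M3 = (-0.1115, -0.1115, 0)
rvec = (0.3186, -0.5720, -0.0331), |rvec| = θ = 0.65558 rad = 37.562°
Rodrigues: sinθ=0.60962, 1−cosθ=0.20731; R = I + sinθ·[k]× + (1−cosθ)·[k]×²:
    [+0.84166 -0.05712 -0.53699]
    [-0.11868 +0.95051 -0.28713]
    [+0.52681 +0.30540 +0.79322]
t = (0.1438, -0.0422, 1.2698) m
M0: Pc = R·M0+t = (+0.04359, +0.07701, +1.24511); u = 534.7·(+0.04359)/1.24511 + 316.3 = 335.0176, v = 521.9·(+0.07701)/1.24511 + 234.6 = 266.8815
M1: Pc = R·M1+t = (+0.23128, +0.05055, +1.36259); u = 534.7·(+0.23128)/1.36259 + 316.3 = 407.0557, v = 521.9·(+0.05055)/1.36259 + 234.6 = 253.9612
M2: Pc = R·M2+t = (+0.24401, -0.16141, +1.29449); u = 534.7·(+0.24401)/1.29449 + 316.3 = 417.0921, v = 521.9·(-0.16141)/1.29449 + 234.6 = 169.5222
M3: Pc = R·M3+t = (+0.05632, -0.13495, +1.17701); u = 534.7·(+0.05632)/1.17701 + 316.3 = 341.8876, v = 521.9·(-0.13495)/1.17701 + 234.6 = 174.7620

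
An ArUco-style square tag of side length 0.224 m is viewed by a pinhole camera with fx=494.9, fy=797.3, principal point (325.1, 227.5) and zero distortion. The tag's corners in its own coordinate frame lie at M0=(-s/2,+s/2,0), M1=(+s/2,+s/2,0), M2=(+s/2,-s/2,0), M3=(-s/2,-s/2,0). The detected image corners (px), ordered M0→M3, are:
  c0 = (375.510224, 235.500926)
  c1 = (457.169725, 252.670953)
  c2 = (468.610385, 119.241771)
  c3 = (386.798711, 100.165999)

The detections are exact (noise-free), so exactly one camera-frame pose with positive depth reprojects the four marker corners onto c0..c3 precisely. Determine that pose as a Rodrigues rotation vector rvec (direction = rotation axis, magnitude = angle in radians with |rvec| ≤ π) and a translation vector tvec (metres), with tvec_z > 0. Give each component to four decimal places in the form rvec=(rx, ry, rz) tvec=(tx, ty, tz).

Intrinsics K: fx=494.9, fy=797.3, cx=325.1, cy=227.5
Marker side s = 0.224 m; corners in marker frame (Z=0):
  M0 = (-0.1120, +0.1120, 0)
  M1 = (+0.1120, +0.1120, 0)
  M2 = (+0.1120, -0.1120, 0)
  M3 = (-0.1120, -0.1120, 0)
Detected image corners:
  c0 = (375.510224, 235.500926) px
  c1 = (457.169725, 252.670953) px
  c2 = (468.610385, 119.241771) px
  c3 = (386.798711, 100.165999) px
Planar DLT: solve 8×8 A·h = b for H (H[2,2]=1):
  H  [+390.65269 -43.64739 +422.29098]
  H  [+91.69633 +602.86250 +177.08329]
  H  [+0.06104 +0.01680 +1.00000]
B = K⁻¹H; ‖b₁‖=0.758047, ‖b₂‖=0.758047; λ = 2/(‖b₁‖+‖b₂‖) = 1.319179, sign → tz>0 ⇒ λ=+1.319179
r₁ = λ·B[:,0] = (+0.98840,+0.12874,+0.08053); r₂ = λ·B[:,1] = (-0.13090,+0.99115,+0.02216)
r₃ = r₁×r₂ = (-0.07696,-0.03245,+0.99651); SVD([r₁ r₂ r₃]) → R = UVᵀ:
  R  [+0.98840 -0.13090 -0.07696]
  R  [+0.12874 +0.99115 -0.03245]
  R  [+0.08053 +0.02216 +0.99651]
t = (+0.25907, -0.08342, +1.31918) m
tr R = 2.976057; θ = arccos((tr R − 1)/2) = 0.154890 rad = 8.875°
axis k = ((R−Rᵀ)₃₂, (R−Rᵀ)₁₃, (R−Rᵀ)₂₁) / (2 sinθ) = (+0.176982, -0.510438, +0.841504)
rvec = θ·k = (+0.027413, -0.079062, +0.130341)

rvec=(0.0274, -0.0791, 0.1303) tvec=(0.2591, -0.0834, 1.3192)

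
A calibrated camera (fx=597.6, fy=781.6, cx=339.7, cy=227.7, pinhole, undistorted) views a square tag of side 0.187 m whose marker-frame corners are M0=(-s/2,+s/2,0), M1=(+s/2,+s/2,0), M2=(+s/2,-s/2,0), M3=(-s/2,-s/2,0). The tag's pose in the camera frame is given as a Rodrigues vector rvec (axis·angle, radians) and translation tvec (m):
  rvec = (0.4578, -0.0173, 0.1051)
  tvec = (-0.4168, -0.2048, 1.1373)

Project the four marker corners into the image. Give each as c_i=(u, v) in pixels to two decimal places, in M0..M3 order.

Intrinsics K: fx=597.6, fy=781.6, cx=339.7, cy=227.7
Marker side s = 0.187 m; corners in marker frame (Z=0):
  M0 = (-0.0935, +0.0935, 0)
  M1 = (+0.0935, +0.0935, 0)
  M2 = (+0.0935, -0.0935, 0)
  M3 = (-0.0935, -0.0935, 0)
rvec = (0.4578, -0.0173, 0.1051), |rvec| = θ = 0.47003 rad = 26.931°
Rodrigues: sinθ=0.45291, 1−cosθ=0.10844; R = I + sinθ·[k]× + (1−cosθ)·[k]×²:
    [+0.99443 -0.10516 +0.00695]
    [+0.09739 +0.89170 -0.44202]
    [+0.04029 +0.44024 +0.89698]
t = (-0.4168, -0.2048, 1.1373) m
M0: Pc = R·M0+t = (-0.51961, -0.13053, +1.17470); u = 597.6·(-0.51961)/1.17470 + 339.7 = 75.3591, v = 781.6·(-0.13053)/1.17470 + 227.7 = 140.8492
M1: Pc = R·M1+t = (-0.33365, -0.11232, +1.18223); u = 597.6·(-0.33365)/1.18223 + 339.7 = 171.0430, v = 781.6·(-0.11232)/1.18223 + 227.7 = 153.4423
M2: Pc = R·M2+t = (-0.31399, -0.27907, +1.09990); u = 597.6·(-0.31399)/1.09990 + 339.7 = 169.1040, v = 781.6·(-0.27907)/1.09990 + 227.7 = 29.3919
M3: Pc = R·M3+t = (-0.49995, -0.29728, +1.09237); u = 597.6·(-0.49995)/1.09237 + 339.7 = 66.1957, v = 781.6·(-0.29728)/1.09237 + 227.7 = 14.9941

c0=(75.36, 140.85) c1=(171.04, 153.44) c2=(169.10, 29.39) c3=(66.20, 14.99)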